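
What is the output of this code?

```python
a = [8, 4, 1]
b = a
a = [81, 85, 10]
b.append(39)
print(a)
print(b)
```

Key concept: rebinding vs mutation: a is rebound to a new list, b still points at the original.
Step by step:
`a = [8, 4, 1]` → a = [8, 4, 1]
`b = a` → b = [8, 4, 1] (same object as a)
`a = [81, 85, 10]` → a = [81, 85, 10]
`b.append(39)` → b = [8, 4, 1, 39]
`print(a)` → prints [81, 85, 10]
`print(b)` → prints [8, 4, 1, 39]

Answer:
[81, 85, 10]
[8, 4, 1, 39]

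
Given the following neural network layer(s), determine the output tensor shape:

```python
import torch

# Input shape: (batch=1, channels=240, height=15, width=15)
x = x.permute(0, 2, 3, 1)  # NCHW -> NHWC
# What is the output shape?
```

Input: (1, 240, 15, 15) -> Output: (1, 15, 15, 240)

Answer: (1, 15, 15, 240)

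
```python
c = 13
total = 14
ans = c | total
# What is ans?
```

Trace:
`c = 13` → c = 13
`total = 14` → total = 14
`ans = c | total` → ans = 15
So ans = 15

Answer: 15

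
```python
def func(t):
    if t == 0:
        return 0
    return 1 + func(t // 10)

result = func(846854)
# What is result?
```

Count of digits of 846854: 6

Answer: 6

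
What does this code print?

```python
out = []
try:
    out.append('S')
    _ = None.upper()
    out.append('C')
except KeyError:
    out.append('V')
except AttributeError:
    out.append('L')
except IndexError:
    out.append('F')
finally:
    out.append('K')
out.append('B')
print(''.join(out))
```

Execution trace: 'S' (try body) → 'L' (except AttributeError) → 'K' (finally) → 'B' (after the try/except). Output: SLKB

Answer: SLKB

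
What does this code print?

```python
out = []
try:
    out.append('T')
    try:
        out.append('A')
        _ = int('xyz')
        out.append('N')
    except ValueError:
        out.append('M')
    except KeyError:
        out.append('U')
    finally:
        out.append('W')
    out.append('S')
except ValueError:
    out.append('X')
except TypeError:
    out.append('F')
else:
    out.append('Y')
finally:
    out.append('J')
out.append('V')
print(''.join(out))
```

Execution trace: 'T' (try body) → 'A' (inner try body) → 'M' (inner except ValueError) → 'W' (inner finally) → 'S' (try body, no exception) → 'Y' (else) → 'J' (finally) → 'V' (after the try/except). Output: TAMWSYJV

Answer: TAMWSYJV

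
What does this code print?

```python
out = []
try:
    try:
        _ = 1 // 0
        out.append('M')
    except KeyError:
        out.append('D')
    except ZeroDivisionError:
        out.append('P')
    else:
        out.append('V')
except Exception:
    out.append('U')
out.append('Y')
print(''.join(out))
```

Execution trace: 'P' (inner except ZeroDivisionError) → 'Y' (after the try/except). Output: PY

Answer: PY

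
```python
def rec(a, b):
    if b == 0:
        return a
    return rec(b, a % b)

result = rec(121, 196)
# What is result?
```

rec(121, 196) -> rec(196, 121) -> rec(121, 75) -> rec(75, 46) -> rec(46, 29) -> rec(29, 17) -> rec(17, 12) -> rec(12, 5) -> rec(5, 2) -> rec(2, 1) -> rec(1, 0) -> 1

Answer: 1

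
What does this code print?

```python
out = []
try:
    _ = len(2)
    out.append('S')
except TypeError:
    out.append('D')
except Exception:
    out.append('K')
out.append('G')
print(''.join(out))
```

Execution trace: 'D' (except TypeError) → 'G' (after the try/except). Output: DG

Answer: DG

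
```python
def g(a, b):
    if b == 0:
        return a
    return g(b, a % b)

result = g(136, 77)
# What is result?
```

g(136, 77) -> g(77, 59) -> g(59, 18) -> g(18, 5) -> g(5, 3) -> g(3, 2) -> g(2, 1) -> g(1, 0) -> 1

Answer: 1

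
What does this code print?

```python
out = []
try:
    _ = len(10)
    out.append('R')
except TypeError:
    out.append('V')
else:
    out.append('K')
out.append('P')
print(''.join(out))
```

Execution trace: 'V' (except TypeError) → 'P' (after the try/except). Output: VP

Answer: VP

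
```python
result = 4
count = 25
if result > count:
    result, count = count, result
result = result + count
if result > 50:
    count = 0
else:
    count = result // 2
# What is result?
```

Trace:
`result = 4` → result = 4
`count = 25` → count = 25
`if result > count: ...` → result > count is False → no variable changes
`result = result + count` → result = 29
`if result > 50: ...` → result > 50 is False, take else branch → count = 14
So result = 29

Answer: 29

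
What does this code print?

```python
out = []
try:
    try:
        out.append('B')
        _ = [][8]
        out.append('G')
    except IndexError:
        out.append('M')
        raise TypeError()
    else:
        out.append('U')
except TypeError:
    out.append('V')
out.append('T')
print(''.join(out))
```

Execution trace: 'B' (inner try body) → 'M' (inner except IndexError) → 'V' (outer except TypeError) → 'T' (after the try/except). Output: BMVT

Answer: BMVT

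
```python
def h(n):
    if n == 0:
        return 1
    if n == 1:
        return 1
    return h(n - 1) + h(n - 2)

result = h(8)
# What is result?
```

Build up from base cases: h(0)=1, h(1)=1, h(2)=2, h(3)=3, h(4)=5, h(5)=8, h(6)=13, ..., h(8)=34

Answer: 34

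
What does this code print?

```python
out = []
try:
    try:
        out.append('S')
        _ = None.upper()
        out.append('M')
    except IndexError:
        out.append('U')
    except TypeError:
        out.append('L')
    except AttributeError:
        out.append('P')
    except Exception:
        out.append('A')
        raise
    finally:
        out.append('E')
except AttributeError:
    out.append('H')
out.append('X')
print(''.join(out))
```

Execution trace: 'S' (inner try body) → 'P' (inner except AttributeError) → 'E' (inner finally) → 'X' (after the try/except). Output: SPEX

Answer: SPEX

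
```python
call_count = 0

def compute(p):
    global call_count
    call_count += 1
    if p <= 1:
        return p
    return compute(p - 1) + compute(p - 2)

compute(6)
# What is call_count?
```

Calls(p) = 1 + Calls(p-1) + Calls(p-2); Calls(0)=Calls(1)=1. For p=6 this gives 25.

Answer: 25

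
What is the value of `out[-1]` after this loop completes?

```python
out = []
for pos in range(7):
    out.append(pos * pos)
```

Last element of squares 0 to 6
`out` takes the values: [] → [0] → [0, 1] → [0, 1, 4] → [0, 1, 4, 9] → [0, 1, 4, 9, 16] → [0, 1, 4, 9, 16, 25] → [0, 1, 4, 9, 16, 25, 36]
So `out[-1]` = 36

Answer: 36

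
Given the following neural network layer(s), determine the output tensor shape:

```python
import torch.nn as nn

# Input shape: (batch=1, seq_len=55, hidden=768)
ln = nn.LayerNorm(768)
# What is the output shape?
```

Input: (1, 55, 768) -> Output: (1, 55, 768)

Answer: (1, 55, 768)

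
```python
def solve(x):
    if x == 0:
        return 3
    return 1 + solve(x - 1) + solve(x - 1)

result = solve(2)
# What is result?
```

solve(x) = 1 + 2·solve(x-1), solve(0)=3. Closed form: (3+1)·2^2 - 1 = 15.

Answer: 15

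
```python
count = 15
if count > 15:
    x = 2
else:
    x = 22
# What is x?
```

Trace:
`count = 15` → count = 15
`if count > 15: ...` → count > 15 is False, take else branch → x = 22
So x = 22

Answer: 22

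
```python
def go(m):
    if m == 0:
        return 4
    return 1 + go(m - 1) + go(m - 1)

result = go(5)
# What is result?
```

go(m) = 1 + 2·go(m-1), go(0)=4. Closed form: (4+1)·2^5 - 1 = 159.

Answer: 159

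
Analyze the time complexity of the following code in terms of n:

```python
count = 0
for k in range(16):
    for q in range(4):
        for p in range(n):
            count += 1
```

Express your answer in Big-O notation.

Each loop level contributes: 1 × 1 × n. Multiplying the contributions gives O(n).

Answer: O(n)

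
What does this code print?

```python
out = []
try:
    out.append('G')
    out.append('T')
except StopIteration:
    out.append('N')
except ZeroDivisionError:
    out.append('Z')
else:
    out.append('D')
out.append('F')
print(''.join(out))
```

Execution trace: 'G' (try body) → 'T' (try body, no exception) → 'D' (else) → 'F' (after the try/except). Output: GTDF

Answer: GTDF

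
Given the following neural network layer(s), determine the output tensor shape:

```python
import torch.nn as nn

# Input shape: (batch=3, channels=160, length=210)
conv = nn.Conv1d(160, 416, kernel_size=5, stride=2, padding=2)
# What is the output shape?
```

Input: (3, 160, 210) -> Output: (3, 416, 105)

Answer: (3, 416, 105)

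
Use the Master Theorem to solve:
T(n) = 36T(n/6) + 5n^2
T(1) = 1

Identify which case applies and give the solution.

a=36, b=6, f(n)=5n^2. log_6(36) = 2. Since c=2 = 2, Case 2 applies: T(n) = Θ(n^log_b(a) · log n) = O(n^2 log n).

Answer: O(n^2 log n) - Case 2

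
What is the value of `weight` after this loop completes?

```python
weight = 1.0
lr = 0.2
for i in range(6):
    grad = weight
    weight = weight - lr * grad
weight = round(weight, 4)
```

Gradient descent: w = 1.0 * (1 - 0.2)^6
`weight` takes the values: 1.0 → 0.8 → 0.64 → 0.512 → 0.4096 → 0.32768 → 0.262144 → 0.2621

Answer: 0.2621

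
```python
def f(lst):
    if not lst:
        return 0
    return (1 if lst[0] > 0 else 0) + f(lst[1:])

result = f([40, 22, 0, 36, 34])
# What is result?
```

Count of positive elements in [40, 22, 0, 36, 34] = 4

Answer: 4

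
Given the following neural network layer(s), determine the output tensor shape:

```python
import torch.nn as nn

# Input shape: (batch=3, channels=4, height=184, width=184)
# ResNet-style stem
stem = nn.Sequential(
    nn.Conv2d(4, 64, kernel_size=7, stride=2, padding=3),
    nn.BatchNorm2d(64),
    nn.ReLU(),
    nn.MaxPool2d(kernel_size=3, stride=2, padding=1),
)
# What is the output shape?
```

Input: (3, 4, 184, 184) -> after Conv2d 7x7 stride=2: (3, 64, 92, 92) -> Output: (3, 64, 46, 46)

Answer: (3, 64, 46, 46)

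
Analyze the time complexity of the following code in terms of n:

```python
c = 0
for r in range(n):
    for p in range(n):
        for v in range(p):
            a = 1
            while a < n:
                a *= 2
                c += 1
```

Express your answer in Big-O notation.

Each loop level contributes: n × n × n × log n. Multiplying the contributions gives O(n^3 log n).

Answer: O(n^3 log n)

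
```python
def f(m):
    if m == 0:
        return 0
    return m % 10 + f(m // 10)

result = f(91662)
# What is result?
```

Sum of digits of 91662: 2 + 6 + 6 + 1 + 9 = 24

Answer: 24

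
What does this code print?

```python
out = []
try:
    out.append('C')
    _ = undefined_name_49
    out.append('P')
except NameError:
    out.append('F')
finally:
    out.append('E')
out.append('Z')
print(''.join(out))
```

Execution trace: 'C' (try body) → 'F' (except NameError) → 'E' (finally) → 'Z' (after the try/except). Output: CFEZ

Answer: CFEZ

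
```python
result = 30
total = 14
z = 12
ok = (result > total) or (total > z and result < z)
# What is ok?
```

Trace:
`result = 30` → result = 30
`total = 14` → total = 14
`z = 12` → z = 12
`ok = (result > total) or (total > z and result < z)` → ok = True
So ok = True

Answer: True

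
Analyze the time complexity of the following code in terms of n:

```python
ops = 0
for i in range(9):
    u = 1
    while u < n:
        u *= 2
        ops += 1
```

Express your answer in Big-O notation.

Each loop level contributes: 1 × log n. Multiplying the contributions gives O(log n).

Answer: O(log n)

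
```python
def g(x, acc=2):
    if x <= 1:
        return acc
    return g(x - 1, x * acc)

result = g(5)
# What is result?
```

Accumulator trace (n, acc): (5, 2) -> (4, 10) -> (3, 40) -> (2, 120) -> (1, 240) -> return 240

Answer: 240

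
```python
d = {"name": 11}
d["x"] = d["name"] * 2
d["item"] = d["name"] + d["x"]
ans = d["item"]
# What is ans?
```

Trace:
`d = {"name": 11}` → d = {'name': 11}
`d["x"] = d["name"] * 2` → d = {'name': 11, 'x': 22}
`d["item"] = d["name"] + d["x"]` → d = {'name': 11, 'x': 22, 'item': 33}
`ans = d["item"]` → ans = 33
So ans = 33

Answer: 33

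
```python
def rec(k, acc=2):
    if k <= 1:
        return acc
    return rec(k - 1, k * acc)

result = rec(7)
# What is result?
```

Accumulator trace (n, acc): (7, 2) -> (6, 14) -> (5, 84) -> (4, 420) -> (3, 1680) -> (2, 5040) -> (1, 10080) -> return 10080

Answer: 10080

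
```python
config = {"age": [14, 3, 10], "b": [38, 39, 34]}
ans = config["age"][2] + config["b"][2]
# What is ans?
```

Trace:
`config = {"age": [14, 3, 10], "b": [38, 39, 34]}` → config = {'age': [14, 3, 10], 'b': [38, 39, 34]}
`ans = config["age"][2] + config["b"][2]` → ans = 44
So ans = 44

Answer: 44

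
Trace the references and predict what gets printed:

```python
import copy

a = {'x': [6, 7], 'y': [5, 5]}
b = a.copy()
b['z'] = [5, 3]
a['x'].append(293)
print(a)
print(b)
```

Key concept: shallow copy of dict with mutable values.
Step by step:
`a = {'x': [6, 7], 'y': [5, 5]}` → a = {'x': [6, 7], 'y': [5, 5]}
`b = a.copy()` → b = {'x': [6, 7], 'y': [5, 5]}
`b['z'] = [5, 3]` → b = {'x': [6, 7], 'y': [5, 5], 'z': [5, 3]}
`a['x'].append(293)` → a = {'x': [6, 7, 293], 'y': [5, 5]}; b = {'x': [6, 7, 293], 'y': [5, 5], 'z': [5, 3]}
`print(a)` → prints {'x': [6, 7, 293], 'y': [5, 5]}
`print(b)` → prints {'x': [6, 7, 293], 'y': [5, 5], 'z': [5, 3]}

Answer:
{'x': [6, 7, 293], 'y': [5, 5]}
{'x': [6, 7, 293], 'y': [5, 5], 'z': [5, 3]}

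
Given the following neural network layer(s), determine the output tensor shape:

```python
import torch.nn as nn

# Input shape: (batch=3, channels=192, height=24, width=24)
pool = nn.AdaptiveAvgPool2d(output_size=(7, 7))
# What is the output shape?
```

Input: (3, 192, 24, 24) -> Output: (3, 192, 7, 7)

Answer: (3, 192, 7, 7)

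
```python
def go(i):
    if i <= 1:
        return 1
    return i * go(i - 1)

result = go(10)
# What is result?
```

go(10) = 10 * 9 * 8 * 7 * 6 * 5 * 4 * 3 * 2 * 1 = 3628800

Answer: 3628800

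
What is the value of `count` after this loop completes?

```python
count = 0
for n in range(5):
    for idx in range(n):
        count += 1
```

Triangle number: 0+1+2+...+4
`count` takes the values: 0 → 1 → 2 → 3 → 4 → 5 → 6 → 7 → 8 → 9 → 10

Answer: 10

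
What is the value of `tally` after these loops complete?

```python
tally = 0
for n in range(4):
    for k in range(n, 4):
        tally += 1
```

Upper triangle: 4 + 3 + ... + 1
`tally` takes the values: 0 → 1 → 2 → 3 → 4 → 5 → 6 → 7 → 8 → 9 → 10

Answer: 10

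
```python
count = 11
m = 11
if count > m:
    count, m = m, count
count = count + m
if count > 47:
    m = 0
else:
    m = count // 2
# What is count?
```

Trace:
`count = 11` → count = 11
`m = 11` → m = 11
`if count > m: ...` → count > m is False → no variable changes
`count = count + m` → count = 22
`if count > 47: ...` → count > 47 is False, take else branch → no variable changes
So count = 22

Answer: 22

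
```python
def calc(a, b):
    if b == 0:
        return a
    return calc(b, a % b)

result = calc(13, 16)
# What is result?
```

calc(13, 16) -> calc(16, 13) -> calc(13, 3) -> calc(3, 1) -> calc(1, 0) -> 1

Answer: 1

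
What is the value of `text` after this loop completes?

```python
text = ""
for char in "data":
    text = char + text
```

Reverse 'data'
`text` takes the values: "" → "d" → "ad" → "tad" → "atad"

Answer: "atad"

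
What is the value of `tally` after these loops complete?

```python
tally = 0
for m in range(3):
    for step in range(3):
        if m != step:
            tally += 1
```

3² - 3 (exclude diagonal)
`tally` takes the values: 0 → 1 → 2 → 3 → 4 → 5 → 6

Answer: 6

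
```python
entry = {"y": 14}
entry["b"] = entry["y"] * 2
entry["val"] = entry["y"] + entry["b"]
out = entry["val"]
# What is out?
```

Trace:
`entry = {"y": 14}` → entry = {'y': 14}
`entry["b"] = entry["y"] * 2` → entry = {'y': 14, 'b': 28}
`entry["val"] = entry["y"] + entry["b"]` → entry = {'y': 14, 'b': 28, 'val': 42}
`out = entry["val"]` → out = 42
So out = 42

Answer: 42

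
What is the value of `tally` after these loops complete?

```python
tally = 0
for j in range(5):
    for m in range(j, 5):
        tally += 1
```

Upper triangle: 5 + 4 + ... + 1
`tally` takes the values: 0 → 1 → 2 → 3 → 4 → 5 → 6 → 7 → 8 → 9 → 10 → 11 → 12 → 13 → 14 → 15

Answer: 15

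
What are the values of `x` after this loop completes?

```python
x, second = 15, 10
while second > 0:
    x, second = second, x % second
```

GCD of 15 and 10
`x` takes the values: 15 → 10 → 5

Answer: 5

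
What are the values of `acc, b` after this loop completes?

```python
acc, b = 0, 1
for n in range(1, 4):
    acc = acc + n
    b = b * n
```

Sum and factorial of 1 to 3
`acc, b` takes the values: (0, 1) → (1, 1) → (3, 1) → (3, 2) → (6, 2) → (6, 6)

Answer: 6, 6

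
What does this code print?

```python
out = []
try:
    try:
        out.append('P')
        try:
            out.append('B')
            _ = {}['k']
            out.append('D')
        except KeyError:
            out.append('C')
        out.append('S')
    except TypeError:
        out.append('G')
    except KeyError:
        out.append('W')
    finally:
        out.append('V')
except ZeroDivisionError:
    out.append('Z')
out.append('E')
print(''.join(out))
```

Execution trace: 'P' (try body) → 'B' (inner try body) → 'C' (inner except KeyError) → 'S' (try body, no exception) → 'V' (finally) → 'E' (after the try/except). Output: PBCSVE

Answer: PBCSVE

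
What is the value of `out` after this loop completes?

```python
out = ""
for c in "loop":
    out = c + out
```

Reverse 'loop'
`out` takes the values: "" → "l" → "ol" → "ool" → "pool"

Answer: "pool"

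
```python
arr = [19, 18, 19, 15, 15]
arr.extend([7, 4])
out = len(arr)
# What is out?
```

Trace:
`arr = [19, 18, 19, 15, 15]` → arr = [19, 18, 19, 15, 15]
`arr.extend([7, 4])` → arr = [19, 18, 19, 15, 15, 7, 4]
`out = len(arr)` → out = 7
So out = 7

Answer: 7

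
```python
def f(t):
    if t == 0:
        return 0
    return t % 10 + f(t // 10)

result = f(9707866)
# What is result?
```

Sum of digits of 9707866: 6 + 6 + 8 + 7 + 0 + 7 + 9 = 43

Answer: 43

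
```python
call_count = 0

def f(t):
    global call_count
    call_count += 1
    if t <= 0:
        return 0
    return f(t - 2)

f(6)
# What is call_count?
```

Linear recursion stepping by 2: 4 calls from t=6 down to ≤0.

Answer: 4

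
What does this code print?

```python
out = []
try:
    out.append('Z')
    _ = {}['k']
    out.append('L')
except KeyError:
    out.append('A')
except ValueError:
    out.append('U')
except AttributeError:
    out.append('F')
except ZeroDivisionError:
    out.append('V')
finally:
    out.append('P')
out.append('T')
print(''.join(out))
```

Execution trace: 'Z' (try body) → 'A' (except KeyError) → 'P' (finally) → 'T' (after the try/except). Output: ZAPT

Answer: ZAPT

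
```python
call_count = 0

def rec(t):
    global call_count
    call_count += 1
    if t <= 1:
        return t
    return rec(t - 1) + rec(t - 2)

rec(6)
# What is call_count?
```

Calls(t) = 1 + Calls(t-1) + Calls(t-2); Calls(0)=Calls(1)=1. For t=6 this gives 25.

Answer: 25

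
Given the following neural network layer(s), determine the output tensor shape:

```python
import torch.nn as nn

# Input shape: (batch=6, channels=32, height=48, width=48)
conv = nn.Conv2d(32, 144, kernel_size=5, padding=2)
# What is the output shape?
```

Input: (6, 32, 48, 48) -> Output: (6, 144, 48, 48)

Answer: (6, 144, 48, 48)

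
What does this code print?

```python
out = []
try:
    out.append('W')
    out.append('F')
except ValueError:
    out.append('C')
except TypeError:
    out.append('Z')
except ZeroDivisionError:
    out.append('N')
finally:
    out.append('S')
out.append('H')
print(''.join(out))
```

Execution trace: 'W' (try body) → 'F' (try body, no exception) → 'S' (finally) → 'H' (after the try/except). Output: WFSH

Answer: WFSH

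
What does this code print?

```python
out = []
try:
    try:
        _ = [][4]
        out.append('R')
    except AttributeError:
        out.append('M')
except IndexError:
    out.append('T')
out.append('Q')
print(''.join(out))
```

Execution trace: 'T' (outer except IndexError) → 'Q' (after the try/except). Output: TQ

Answer: TQ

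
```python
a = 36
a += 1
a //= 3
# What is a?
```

Trace:
`a = 36` → a = 36
`a += 1` → a = 37
`a //= 3` → a = 12
So a = 12

Answer: 12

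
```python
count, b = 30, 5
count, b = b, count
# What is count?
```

Trace:
`count, b = 30, 5` → count = 30; b = 5
`count, b = b, count` → count = 5; b = 30
So count = 5

Answer: 5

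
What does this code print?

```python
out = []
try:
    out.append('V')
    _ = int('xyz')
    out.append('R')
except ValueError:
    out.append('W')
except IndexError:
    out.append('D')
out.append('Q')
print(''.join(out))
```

Execution trace: 'V' (try body) → 'W' (except ValueError) → 'Q' (after the try/except). Output: VWQ

Answer: VWQ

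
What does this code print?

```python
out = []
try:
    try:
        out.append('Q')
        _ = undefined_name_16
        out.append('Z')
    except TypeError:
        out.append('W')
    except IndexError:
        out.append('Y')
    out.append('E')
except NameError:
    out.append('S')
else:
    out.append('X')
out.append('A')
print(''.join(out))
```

Execution trace: 'Q' (inner try body) → 'S' (except NameError) → 'A' (after the try/except). Output: QSA

Answer: QSA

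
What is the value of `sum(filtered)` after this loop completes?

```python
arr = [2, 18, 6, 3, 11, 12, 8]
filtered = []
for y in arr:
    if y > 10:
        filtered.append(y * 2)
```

Sum of doubled values > 10
`filtered` takes the values: [] → [36] → [36, 22] → [36, 22, 24]
So `sum(filtered)` = 82

Answer: 82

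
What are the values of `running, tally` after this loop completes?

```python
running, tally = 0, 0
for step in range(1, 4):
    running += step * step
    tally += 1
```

Sum of squares and count
`running, tally` takes the values: (0, 0) → (1, 0) → (1, 1) → (5, 1) → (5, 2) → (14, 2) → (14, 3)

Answer: 14, 3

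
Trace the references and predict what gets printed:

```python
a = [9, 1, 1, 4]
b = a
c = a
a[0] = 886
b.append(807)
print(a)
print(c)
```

Key concept: multiple aliases.
Step by step:
`a = [9, 1, 1, 4]` → a = [9, 1, 1, 4]
`b = a` → b = [9, 1, 1, 4] (same object as a)
`c = a` → c = [9, 1, 1, 4] (same object as a, b)
`a[0] = 886` → a = [886, 1, 1, 4] (same object as b, c); b = [886, 1, 1, 4] (same object as a, c); c = [886, 1, 1, 4] (same object as a, b)
`b.append(807)` → a = [886, 1, 1, 4, 807] (same object as b, c); b = [886, 1, 1, 4, 807] (same object as a, c); c = [886, 1, 1, 4, 807] (same object as a, b)
`print(a)` → prints [886, 1, 1, 4, 807]
`print(c)` → prints [886, 1, 1, 4, 807]

Answer:
[886, 1, 1, 4, 807]
[886, 1, 1, 4, 807]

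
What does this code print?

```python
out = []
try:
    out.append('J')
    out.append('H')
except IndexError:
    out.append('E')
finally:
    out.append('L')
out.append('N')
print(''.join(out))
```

Execution trace: 'J' (try body) → 'H' (try body, no exception) → 'L' (finally) → 'N' (after the try/except). Output: JHLN

Answer: JHLN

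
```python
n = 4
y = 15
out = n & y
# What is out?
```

Trace:
`n = 4` → n = 4
`y = 15` → y = 15
`out = n & y` → out = 4
So out = 4

Answer: 4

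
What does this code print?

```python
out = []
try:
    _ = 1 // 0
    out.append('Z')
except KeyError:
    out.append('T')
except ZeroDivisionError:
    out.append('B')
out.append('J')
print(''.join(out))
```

Execution trace: 'B' (except ZeroDivisionError) → 'J' (after the try/except). Output: BJ

Answer: BJ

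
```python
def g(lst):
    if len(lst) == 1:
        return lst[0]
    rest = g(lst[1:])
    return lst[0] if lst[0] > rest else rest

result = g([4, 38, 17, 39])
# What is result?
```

Recursive max over [4, 38, 17, 39] = 39

Answer: 39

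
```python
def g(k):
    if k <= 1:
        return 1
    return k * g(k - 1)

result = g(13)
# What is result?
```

g(13) = 13 * 12 * 11 * 10 * 9 * 8 * 7 * 6 * 5 * 4 * 3 * 2 * 1 = 6227020800

Answer: 6227020800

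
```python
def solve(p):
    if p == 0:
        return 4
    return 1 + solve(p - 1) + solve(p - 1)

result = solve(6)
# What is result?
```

solve(p) = 1 + 2·solve(p-1), solve(0)=4. Closed form: (4+1)·2^6 - 1 = 319.

Answer: 319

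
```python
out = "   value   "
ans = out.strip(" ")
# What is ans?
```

Trace:
`out = "   value   "` → out = '   value   '
`ans = out.strip(" ")` → ans = 'value'
So ans = 'value'

Answer: 'value'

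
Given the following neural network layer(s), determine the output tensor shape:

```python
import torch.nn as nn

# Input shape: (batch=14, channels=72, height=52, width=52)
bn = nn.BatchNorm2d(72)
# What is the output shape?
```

Input: (14, 72, 52, 52) -> Output: (14, 72, 52, 52)

Answer: (14, 72, 52, 52)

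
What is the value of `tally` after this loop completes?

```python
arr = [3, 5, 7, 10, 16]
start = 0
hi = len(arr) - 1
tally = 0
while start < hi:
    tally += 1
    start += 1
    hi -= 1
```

Iterations until pointers meet (list length 5)
`tally` takes the values: 0 → 1 → 2

Answer: 2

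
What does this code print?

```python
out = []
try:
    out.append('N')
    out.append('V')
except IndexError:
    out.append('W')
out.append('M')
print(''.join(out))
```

Execution trace: 'N' (try body) → 'V' (try body, no exception) → 'M' (after the try/except). Output: NVM

Answer: NVM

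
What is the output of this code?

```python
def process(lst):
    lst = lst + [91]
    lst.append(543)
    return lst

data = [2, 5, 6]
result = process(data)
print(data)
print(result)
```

Key concept: rebinding parameter vs mutation.
Step by step:
`data = [2, 5, 6]` → data = [2, 5, 6]
`result = process(data)` → result = [2, 5, 6, 91, 543]
`print(data)` → prints [2, 5, 6]
`print(result)` → prints [2, 5, 6, 91, 543]

Answer:
[2, 5, 6]
[2, 5, 6, 91, 543]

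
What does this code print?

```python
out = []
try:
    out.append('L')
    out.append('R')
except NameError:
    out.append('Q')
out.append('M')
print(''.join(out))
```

Execution trace: 'L' (try body) → 'R' (try body, no exception) → 'M' (after the try/except). Output: LRM

Answer: LRM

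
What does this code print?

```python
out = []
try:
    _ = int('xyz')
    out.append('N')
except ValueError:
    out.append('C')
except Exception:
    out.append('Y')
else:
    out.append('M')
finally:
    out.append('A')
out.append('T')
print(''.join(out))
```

Execution trace: 'C' (except ValueError) → 'A' (finally) → 'T' (after the try/except). Output: CAT

Answer: CAT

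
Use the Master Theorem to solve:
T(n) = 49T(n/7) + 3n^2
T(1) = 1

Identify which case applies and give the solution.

a=49, b=7, f(n)=3n^2. log_7(49) = 2. Since c=2 = 2, Case 2 applies: T(n) = Θ(n^log_b(a) · log n) = O(n^2 log n).

Answer: O(n^2 log n) - Case 2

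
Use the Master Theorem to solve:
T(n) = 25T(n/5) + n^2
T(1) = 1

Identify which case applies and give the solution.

a=25, b=5, f(n)=n^2. log_5(25) = 2. Since c=2 = 2, Case 2 applies: T(n) = Θ(n^log_b(a) · log n) = O(n^2 log n).

Answer: O(n^2 log n) - Case 2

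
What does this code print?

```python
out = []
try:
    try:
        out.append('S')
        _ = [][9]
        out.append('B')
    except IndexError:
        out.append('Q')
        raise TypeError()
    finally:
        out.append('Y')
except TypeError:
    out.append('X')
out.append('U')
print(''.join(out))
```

Execution trace: 'S' (inner try body) → 'Q' (inner except IndexError) → 'Y' (inner finally) → 'X' (outer except TypeError) → 'U' (after the try/except). Output: SQYXU

Answer: SQYXU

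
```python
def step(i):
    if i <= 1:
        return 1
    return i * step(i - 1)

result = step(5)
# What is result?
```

step(5) = 5 * 4 * 3 * 2 * 1 = 120

Answer: 120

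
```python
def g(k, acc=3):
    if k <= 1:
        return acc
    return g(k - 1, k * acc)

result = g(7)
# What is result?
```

Accumulator trace (n, acc): (7, 3) -> (6, 21) -> (5, 126) -> (4, 630) -> (3, 2520) -> (2, 7560) -> (1, 15120) -> return 15120

Answer: 15120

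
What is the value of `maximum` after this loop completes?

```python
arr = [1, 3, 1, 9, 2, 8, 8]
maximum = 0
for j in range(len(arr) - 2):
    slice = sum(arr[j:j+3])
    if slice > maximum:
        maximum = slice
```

Max sum of 3-element window in [1, 3, 1, 9, 2, 8, 8]
`maximum` takes the values: 0 → 5 → 13 → 19

Answer: 19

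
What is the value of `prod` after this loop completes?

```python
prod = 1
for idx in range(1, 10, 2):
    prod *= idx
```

Product of 1, 3, 5, ... up to 9
`prod` takes the values: 1 → 3 → 15 → 105 → 945

Answer: 945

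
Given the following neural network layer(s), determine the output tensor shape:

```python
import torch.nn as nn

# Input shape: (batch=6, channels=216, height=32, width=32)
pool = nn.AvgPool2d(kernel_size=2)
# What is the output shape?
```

Input: (6, 216, 32, 32) -> Output: (6, 216, 16, 16)

Answer: (6, 216, 16, 16)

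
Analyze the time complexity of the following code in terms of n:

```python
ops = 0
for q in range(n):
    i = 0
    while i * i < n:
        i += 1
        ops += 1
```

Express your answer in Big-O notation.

Each loop level contributes: n × √n. Multiplying the contributions gives O(n√n).

Answer: O(n√n)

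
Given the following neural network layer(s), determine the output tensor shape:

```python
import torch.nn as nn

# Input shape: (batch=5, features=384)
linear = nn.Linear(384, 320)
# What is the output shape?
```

Input: (5, 384) -> Output: (5, 320)

Answer: (5, 320)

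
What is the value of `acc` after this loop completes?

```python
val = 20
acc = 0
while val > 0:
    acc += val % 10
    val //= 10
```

Sum digits of 20
`acc` takes the values: 0 → 2

Answer: 2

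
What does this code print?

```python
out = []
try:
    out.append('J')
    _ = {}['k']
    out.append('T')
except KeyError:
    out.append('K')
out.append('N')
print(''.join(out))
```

Execution trace: 'J' (try body) → 'K' (except KeyError) → 'N' (after the try/except). Output: JKN

Answer: JKN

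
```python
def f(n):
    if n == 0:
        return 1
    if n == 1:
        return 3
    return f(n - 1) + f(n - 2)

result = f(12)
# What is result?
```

Build up from base cases: f(0)=1, f(1)=3, f(2)=4, f(3)=7, f(4)=11, f(5)=18, f(6)=29, ..., f(12)=521

Answer: 521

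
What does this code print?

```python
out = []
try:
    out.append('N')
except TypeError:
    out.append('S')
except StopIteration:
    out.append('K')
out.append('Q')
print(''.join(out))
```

Execution trace: 'N' (try body, no exception) → 'Q' (after the try/except). Output: NQ

Answer: NQ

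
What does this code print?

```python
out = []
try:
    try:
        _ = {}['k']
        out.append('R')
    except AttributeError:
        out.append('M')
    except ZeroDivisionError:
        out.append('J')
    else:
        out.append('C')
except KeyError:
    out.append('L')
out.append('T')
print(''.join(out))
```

Execution trace: 'L' (outer except KeyError) → 'T' (after the try/except). Output: LT

Answer: LT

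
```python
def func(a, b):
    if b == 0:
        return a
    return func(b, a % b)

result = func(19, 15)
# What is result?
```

func(19, 15) -> func(15, 4) -> func(4, 3) -> func(3, 1) -> func(1, 0) -> 1

Answer: 1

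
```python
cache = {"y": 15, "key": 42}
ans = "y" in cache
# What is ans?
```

Trace:
`cache = {"y": 15, "key": 42}` → cache = {'y': 15, 'key': 42}
`ans = "y" in cache` → ans = True
So ans = True

Answer: True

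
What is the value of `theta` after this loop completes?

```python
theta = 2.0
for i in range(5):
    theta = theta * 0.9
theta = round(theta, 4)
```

Exponential decay: 2.0 * 0.9^5
`theta` takes the values: 2.0 → 1.8 → 1.62 → 1.458 → 1.3122 → 1.18098 → 1.181

Answer: 1.181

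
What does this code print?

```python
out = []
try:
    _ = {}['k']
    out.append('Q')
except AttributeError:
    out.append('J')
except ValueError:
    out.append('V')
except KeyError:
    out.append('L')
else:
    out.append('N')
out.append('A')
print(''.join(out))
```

Execution trace: 'L' (except KeyError) → 'A' (after the try/except). Output: LA

Answer: LA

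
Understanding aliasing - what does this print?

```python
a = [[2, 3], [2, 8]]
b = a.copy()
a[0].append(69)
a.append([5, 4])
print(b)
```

Key concept: shallow copy with nested lists.
Step by step:
`a = [[2, 3], [2, 8]]` → a = [[2, 3], [2, 8]]
`b = a.copy()` → b = [[2, 3], [2, 8]]
`a[0].append(69)` → a = [[2, 3, 69], [2, 8]]; b = [[2, 3, 69], [2, 8]]
`a.append([5, 4])` → a = [[2, 3, 69], [2, 8], [5, 4]]
`print(b)` → prints [[2, 3, 69], [2, 8]]

Answer: [[2, 3, 69], [2, 8]]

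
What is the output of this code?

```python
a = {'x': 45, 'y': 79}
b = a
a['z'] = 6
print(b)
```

Key concept: dict aliasing.
Step by step:
`a = {'x': 45, 'y': 79}` → a = {'x': 45, 'y': 79}
`b = a` → b = {'x': 45, 'y': 79} (same object as a)
`a['z'] = 6` → a = {'x': 45, 'y': 79, 'z': 6} (same object as b); b = {'x': 45, 'y': 79, 'z': 6} (same object as a)
`print(b)` → prints {'x': 45, 'y': 79, 'z': 6}

Answer: {'x': 45, 'y': 79, 'z': 6}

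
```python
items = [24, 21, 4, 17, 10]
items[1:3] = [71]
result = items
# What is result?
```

Trace:
`items = [24, 21, 4, 17, 10]` → items = [24, 21, 4, 17, 10]
`items[1:3] = [71]` → items = [24, 71, 17, 10]
`result = items` → result = [24, 71, 17, 10]
So result = [24, 71, 17, 10]

Answer: [24, 71, 17, 10]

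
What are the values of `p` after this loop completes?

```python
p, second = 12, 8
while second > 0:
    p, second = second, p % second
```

GCD of 12 and 8
`p` takes the values: 12 → 8 → 4

Answer: 4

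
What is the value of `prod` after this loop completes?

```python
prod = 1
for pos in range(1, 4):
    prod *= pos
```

3! = 6
`prod` takes the values: 1 → 2 → 6

Answer: 6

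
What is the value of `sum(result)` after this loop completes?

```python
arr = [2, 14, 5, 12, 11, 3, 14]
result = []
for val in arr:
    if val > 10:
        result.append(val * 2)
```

Sum of doubled values > 10
`result` takes the values: [] → [28] → [28, 24] → [28, 24, 22] → [28, 24, 22, 28]
So `sum(result)` = 102

Answer: 102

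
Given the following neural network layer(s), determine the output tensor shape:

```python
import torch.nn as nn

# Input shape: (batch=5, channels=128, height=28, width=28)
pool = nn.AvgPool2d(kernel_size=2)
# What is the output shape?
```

Input: (5, 128, 28, 28) -> Output: (5, 128, 14, 14)

Answer: (5, 128, 14, 14)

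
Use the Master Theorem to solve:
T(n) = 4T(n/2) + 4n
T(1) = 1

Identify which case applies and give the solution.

a=4, b=2, f(n)=4n. log_2(4) = 2. Since c=1 < 2, Case 1 applies: T(n) = Θ(n^log_b(a)) = O(n^2).

Answer: O(n^2) - Case 1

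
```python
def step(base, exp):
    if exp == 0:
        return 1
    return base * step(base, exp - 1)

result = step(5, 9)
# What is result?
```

step(5, 9) = 5 * 5 * 5 * 5 * 5 * 5 * 5 * 5 * 5 = 1953125

Answer: 1953125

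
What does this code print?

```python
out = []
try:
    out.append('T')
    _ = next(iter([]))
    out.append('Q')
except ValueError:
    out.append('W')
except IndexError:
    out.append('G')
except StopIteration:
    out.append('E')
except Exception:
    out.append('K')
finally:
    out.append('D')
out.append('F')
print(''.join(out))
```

Execution trace: 'T' (try body) → 'E' (except StopIteration) → 'D' (finally) → 'F' (after the try/except). Output: TEDF

Answer: TEDF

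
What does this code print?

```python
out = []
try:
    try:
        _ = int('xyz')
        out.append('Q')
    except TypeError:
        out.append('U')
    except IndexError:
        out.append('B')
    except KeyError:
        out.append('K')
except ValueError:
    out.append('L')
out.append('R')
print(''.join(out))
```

Execution trace: 'L' (outer except ValueError) → 'R' (after the try/except). Output: LR

Answer: LR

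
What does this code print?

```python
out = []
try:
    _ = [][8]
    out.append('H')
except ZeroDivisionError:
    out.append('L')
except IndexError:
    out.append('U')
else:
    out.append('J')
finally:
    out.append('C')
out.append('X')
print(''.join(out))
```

Execution trace: 'U' (except IndexError) → 'C' (finally) → 'X' (after the try/except). Output: UCX

Answer: UCX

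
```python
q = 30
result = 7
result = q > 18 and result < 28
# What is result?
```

Trace:
`q = 30` → q = 30
`result = 7` → result = 7
`result = q > 18 and result < 28` → result = True
So result = True

Answer: True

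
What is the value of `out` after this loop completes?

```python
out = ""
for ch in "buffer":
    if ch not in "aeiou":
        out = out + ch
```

Remove vowels from 'buffer'
`out` takes the values: "" → "b" → "bf" → "bff" → "bffr"

Answer: "bffr"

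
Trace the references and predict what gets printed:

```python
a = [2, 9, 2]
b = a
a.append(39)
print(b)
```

Key concept: basic list aliasing.
Step by step:
`a = [2, 9, 2]` → a = [2, 9, 2]
`b = a` → b = [2, 9, 2] (same object as a)
`a.append(39)` → a = [2, 9, 2, 39] (same object as b); b = [2, 9, 2, 39] (same object as a)
`print(b)` → prints [2, 9, 2, 39]

Answer: [2, 9, 2, 39]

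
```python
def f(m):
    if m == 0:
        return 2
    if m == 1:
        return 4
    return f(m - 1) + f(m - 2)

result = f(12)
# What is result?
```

Build up from base cases: f(0)=2, f(1)=4, f(2)=6, f(3)=10, f(4)=16, f(5)=26, f(6)=42, ..., f(12)=754

Answer: 754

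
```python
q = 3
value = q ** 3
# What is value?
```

Trace:
`q = 3` → q = 3
`value = q ** 3` → value = 27
So value = 27

Answer: 27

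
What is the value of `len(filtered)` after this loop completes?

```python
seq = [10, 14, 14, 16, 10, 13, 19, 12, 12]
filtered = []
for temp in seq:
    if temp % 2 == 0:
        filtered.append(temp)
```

Count even numbers in [10, 14, 14, 16, 10, 13, 19, 12, 12]
`filtered` takes the values: [] → [10] → [10, 14] → [10, 14, 14] → [10, 14, 14, 16] → [10, 14, 14, 16, 10] → [10, 14, 14, 16, 10, 12] → [10, 14, 14, 16, 10, 12, 12]
So `len(filtered)` = 7

Answer: 7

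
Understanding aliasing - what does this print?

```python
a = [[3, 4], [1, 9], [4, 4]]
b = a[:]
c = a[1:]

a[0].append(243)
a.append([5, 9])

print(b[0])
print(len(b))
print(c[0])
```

Key concept: slice with nested mutation.
Step by step:
`a = [[3, 4], [1, 9], [4, 4]]` → a = [[3, 4], [1, 9], [4, 4]]
`b = a[:]` → b = [[3, 4], [1, 9], [4, 4]]
`c = a[1:]` → c = [[1, 9], [4, 4]]
`a[0].append(243)` → a = [[3, 4, 243], [1, 9], [4, 4]]; b = [[3, 4, 243], [1, 9], [4, 4]]
`a.append([5, 9])` → a = [[3, 4, 243], [1, 9], [4, 4], [5, 9]]
`print(b[0])` → prints [3, 4, 243]
`print(len(b))` → prints 3
`print(c[0])` → prints [1, 9]

Answer:
[3, 4, 243]
3
[1, 9]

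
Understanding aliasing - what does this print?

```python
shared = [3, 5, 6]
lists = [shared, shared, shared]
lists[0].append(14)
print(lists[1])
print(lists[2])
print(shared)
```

Key concept: list of same reference.
Step by step:
`shared = [3, 5, 6]` → shared = [3, 5, 6]
`lists = [shared, shared, shared]` → lists = [[3, 5, 6], [3, 5, 6], [3, 5, 6]]
`lists[0].append(14)` → shared = [3, 5, 6, 14]; lists = [[3, 5, 6, 14], [3, 5, 6, 14], [3, 5, 6, 14]]
`print(lists[1])` → prints [3, 5, 6, 14]
`print(lists[2])` → prints [3, 5, 6, 14]
`print(shared)` → prints [3, 5, 6, 14]

Answer:
[3, 5, 6, 14]
[3, 5, 6, 14]
[3, 5, 6, 14]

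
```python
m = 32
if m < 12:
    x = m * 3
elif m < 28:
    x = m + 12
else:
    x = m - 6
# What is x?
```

Trace:
`m = 32` → m = 32
`if m < 12: ...` → m < 12 is False, m < 28 is False, take else branch → x = 26
So x = 26

Answer: 26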